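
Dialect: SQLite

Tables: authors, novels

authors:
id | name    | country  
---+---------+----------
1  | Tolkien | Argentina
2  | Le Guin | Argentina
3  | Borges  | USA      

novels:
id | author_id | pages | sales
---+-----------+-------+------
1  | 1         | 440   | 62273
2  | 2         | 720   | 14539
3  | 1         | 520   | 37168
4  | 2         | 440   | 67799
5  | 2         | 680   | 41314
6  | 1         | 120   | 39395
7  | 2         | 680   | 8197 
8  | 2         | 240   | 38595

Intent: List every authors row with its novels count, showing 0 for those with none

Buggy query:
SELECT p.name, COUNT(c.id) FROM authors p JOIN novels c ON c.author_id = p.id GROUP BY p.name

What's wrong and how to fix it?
Bug: INNER JOIN drops authors rows that have no matching novels rows

Fix: Switch to LEFT JOIN to retain unmatched parent rows

Corrected query:
SELECT p.name, COUNT(c.id) FROM authors p LEFT JOIN novels c ON c.author_id = p.id GROUP BY p.name

Result:
name    | COUNT(c.id)
--------+------------
Borges  | 0          
Le Guin | 5          
Tolkien | 3          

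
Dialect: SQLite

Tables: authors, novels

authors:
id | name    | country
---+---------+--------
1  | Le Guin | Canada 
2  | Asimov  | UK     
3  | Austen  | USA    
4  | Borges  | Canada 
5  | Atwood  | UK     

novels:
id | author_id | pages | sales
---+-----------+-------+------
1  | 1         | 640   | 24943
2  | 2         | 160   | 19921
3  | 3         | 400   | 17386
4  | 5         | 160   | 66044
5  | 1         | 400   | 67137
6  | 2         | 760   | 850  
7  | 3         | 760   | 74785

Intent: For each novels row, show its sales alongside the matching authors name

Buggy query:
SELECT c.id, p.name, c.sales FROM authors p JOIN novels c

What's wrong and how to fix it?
Bug: JOIN with no ON clause produces a cartesian product; every novels row pairs with every authors row

Fix: Add ON c.author_id = p.id to the JOIN

Corrected query:
SELECT c.id, p.name, c.sales FROM authors p JOIN novels c ON c.author_id = p.id

Result:
id | name    | sales
---+---------+------
1  | Le Guin | 24943
2  | Asimov  | 19921
3  | Austen  | 17386
4  | Atwood  | 66044
5  | Le Guin | 67137
6  | Asimov  | 850  
7  | Austen  | 74785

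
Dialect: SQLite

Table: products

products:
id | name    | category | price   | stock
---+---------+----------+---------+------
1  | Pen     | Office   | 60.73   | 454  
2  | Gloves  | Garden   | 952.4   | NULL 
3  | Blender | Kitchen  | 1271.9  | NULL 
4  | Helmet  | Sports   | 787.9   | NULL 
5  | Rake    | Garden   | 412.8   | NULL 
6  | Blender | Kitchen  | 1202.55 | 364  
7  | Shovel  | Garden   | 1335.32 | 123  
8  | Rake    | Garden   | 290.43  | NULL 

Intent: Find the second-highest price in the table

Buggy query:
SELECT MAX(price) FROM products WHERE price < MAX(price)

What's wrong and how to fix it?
Bug: MAX(price) on the right of the comparison is an aggregate-in-WHERE error

Fix: Put the inner MAX in a scalar subquery

Corrected query:
SELECT MAX(price) FROM products WHERE price < (SELECT MAX(price) FROM products)

Result:
MAX(price)
----------
1271.9    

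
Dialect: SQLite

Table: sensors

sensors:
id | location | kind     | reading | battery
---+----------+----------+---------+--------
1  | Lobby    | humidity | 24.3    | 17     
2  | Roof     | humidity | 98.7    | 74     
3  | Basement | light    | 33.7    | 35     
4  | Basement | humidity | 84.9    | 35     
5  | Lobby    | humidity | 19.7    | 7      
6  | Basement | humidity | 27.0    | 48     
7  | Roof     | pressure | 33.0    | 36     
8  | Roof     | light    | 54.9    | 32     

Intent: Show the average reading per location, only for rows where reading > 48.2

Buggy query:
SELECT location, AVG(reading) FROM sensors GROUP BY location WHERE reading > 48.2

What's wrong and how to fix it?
Bug: WHERE cannot follow GROUP BY

Fix: Place WHERE between FROM and GROUP BY

Corrected query:
SELECT location, AVG(reading) FROM sensors WHERE reading > 48.2 GROUP BY location

Result:
location | AVG(reading)
---------+-------------
Basement | 84.9        
Roof     | 76.8        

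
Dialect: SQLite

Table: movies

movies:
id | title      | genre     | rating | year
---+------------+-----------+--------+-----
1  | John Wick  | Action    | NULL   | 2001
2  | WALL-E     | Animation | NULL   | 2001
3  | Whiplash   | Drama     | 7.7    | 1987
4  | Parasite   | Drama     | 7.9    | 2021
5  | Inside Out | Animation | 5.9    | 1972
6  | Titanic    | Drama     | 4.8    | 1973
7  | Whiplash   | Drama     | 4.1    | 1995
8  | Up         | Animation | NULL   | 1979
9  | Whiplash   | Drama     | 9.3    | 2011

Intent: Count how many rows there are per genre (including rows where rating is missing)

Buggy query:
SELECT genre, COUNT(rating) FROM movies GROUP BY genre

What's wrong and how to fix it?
Bug: COUNT(rating) skips NULLs, so groups with missing rating are undercounted

Fix: Use COUNT(*) to count all rows regardless of NULL

Corrected query:
SELECT genre, COUNT(*) FROM movies GROUP BY genre

Result:
genre     | COUNT(*)
----------+---------
Action    | 1       
Animation | 3       
Drama     | 5       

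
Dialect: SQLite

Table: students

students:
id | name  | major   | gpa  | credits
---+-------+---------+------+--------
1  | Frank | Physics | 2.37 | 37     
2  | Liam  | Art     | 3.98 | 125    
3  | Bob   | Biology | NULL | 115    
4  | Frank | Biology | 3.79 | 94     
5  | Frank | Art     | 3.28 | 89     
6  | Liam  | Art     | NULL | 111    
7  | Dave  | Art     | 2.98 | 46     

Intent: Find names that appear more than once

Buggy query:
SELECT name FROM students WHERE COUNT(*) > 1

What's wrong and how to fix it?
Bug: WHERE can't reference COUNT(*); aggregates are computed after WHERE

Fix: Group first, then use HAVING for the count condition

Corrected query:
SELECT name FROM students GROUP BY name HAVING COUNT(*) > 1

Result:
name 
-----
Frank
Liam 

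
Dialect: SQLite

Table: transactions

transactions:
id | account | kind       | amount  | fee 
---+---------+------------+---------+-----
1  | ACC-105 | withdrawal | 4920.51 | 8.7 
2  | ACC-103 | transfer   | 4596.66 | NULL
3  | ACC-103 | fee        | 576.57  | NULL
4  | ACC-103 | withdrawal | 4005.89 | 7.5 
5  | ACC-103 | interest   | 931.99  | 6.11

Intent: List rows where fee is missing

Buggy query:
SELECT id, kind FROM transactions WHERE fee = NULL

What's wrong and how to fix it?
Bug: '= NULL' is always unknown in SQL three-valued logic, so no rows match

Fix: Use IS NULL to test for NULL

Corrected query:
SELECT id, kind FROM transactions WHERE fee IS NULL

Result:
id | kind    
---+---------
2  | transfer
3  | fee     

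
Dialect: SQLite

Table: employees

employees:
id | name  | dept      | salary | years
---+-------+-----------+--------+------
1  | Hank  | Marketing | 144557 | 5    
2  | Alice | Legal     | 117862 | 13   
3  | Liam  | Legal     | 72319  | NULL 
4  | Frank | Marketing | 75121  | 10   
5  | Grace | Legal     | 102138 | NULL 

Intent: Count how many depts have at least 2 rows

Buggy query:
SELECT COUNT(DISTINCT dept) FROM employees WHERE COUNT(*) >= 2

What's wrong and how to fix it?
Bug: COUNT(*) cannot appear in WHERE; the per-group count doesn't exist yet

Fix: Use a subquery that GROUPs and filters with HAVING, then count its rows

Corrected query:
SELECT COUNT(*) FROM (SELECT dept FROM employees GROUP BY dept HAVING COUNT(*) >= 2)

Result:
COUNT(*)
--------
2       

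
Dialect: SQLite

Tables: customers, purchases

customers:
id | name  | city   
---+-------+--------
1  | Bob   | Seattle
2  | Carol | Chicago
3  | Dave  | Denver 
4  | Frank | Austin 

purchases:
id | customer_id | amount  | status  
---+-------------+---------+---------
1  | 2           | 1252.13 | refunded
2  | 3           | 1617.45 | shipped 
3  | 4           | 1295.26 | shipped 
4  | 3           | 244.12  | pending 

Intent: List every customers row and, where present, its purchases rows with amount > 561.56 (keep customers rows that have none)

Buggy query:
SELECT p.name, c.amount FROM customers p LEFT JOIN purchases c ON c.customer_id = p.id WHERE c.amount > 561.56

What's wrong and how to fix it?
Bug: A WHERE condition on the right-hand table after LEFT JOIN drops unmatched parents

Fix: Put 'c.amount > 561.56' in the JOIN's ON clause instead of WHERE

Corrected query:
SELECT p.name, c.amount FROM customers p LEFT JOIN purchases c ON c.customer_id = p.id AND c.amount > 561.56

Result:
name  | amount 
------+--------
Bob   | NULL   
Carol | 1252.13
Dave  | 1617.45
Frank | 1295.26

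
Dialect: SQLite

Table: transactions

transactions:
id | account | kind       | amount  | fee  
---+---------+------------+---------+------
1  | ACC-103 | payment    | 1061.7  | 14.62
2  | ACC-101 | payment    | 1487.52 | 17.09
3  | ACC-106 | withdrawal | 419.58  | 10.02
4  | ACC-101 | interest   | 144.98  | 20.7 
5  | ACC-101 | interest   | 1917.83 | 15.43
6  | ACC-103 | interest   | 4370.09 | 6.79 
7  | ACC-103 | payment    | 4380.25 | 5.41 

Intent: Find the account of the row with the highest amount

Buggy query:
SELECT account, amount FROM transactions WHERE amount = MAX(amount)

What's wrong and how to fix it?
Bug: WHERE is evaluated per row; an aggregate over the whole table isn't defined there

Fix: Wrap MAX in a scalar subquery so WHERE compares against a single value

Corrected query:
SELECT account, amount FROM transactions WHERE amount = (SELECT MAX(amount) FROM transactions)

Result:
account | amount 
--------+--------
ACC-103 | 4380.25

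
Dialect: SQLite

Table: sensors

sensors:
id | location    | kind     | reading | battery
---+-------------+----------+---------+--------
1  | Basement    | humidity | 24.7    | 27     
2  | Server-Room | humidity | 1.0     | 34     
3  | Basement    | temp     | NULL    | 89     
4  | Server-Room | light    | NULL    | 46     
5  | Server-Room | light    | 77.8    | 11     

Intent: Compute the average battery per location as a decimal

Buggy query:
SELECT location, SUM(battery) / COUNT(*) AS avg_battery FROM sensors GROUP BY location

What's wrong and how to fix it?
Bug: Both operands are integers, so '/' performs integer division and truncates

Fix: Multiply by 1.0 (or CAST to REAL) to force floating-point division

Corrected query:
SELECT location, SUM(battery) * 1.0 / COUNT(*) AS avg_battery FROM sensors GROUP BY location

Result:
location    | avg_battery
------------+------------
Basement    | 58         
Server-Room | 30.333333  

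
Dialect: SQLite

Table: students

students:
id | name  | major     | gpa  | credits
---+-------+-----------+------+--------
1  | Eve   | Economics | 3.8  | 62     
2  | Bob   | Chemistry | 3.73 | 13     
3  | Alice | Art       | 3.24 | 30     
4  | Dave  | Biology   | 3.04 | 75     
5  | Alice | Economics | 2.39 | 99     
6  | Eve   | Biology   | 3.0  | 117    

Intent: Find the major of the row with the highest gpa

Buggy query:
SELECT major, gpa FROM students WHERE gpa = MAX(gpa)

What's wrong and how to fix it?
Bug: MAX(gpa) is an aggregate and cannot be used directly in WHERE

Fix: Wrap MAX in a scalar subquery so WHERE compares against a single value

Corrected query:
SELECT major, gpa FROM students WHERE gpa = (SELECT MAX(gpa) FROM students)

Result:
major     | gpa
----------+----
Economics | 3.8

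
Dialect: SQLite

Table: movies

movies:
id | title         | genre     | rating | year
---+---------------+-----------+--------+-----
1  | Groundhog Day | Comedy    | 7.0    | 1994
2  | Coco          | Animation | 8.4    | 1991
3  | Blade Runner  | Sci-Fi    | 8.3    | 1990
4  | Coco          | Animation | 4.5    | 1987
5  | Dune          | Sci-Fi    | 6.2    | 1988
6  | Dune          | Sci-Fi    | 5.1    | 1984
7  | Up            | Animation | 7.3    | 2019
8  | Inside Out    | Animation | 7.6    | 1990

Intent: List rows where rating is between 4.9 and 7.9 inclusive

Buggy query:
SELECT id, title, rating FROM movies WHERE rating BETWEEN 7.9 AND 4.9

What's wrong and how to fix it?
Bug: The bounds are reversed; BETWEEN a AND b requires a <= b to match anything

Fix: Write BETWEEN 4.9 AND 7.9

Corrected query:
SELECT id, title, rating FROM movies WHERE rating BETWEEN 4.9 AND 7.9

Result:
id | title         | rating
---+---------------+-------
1  | Groundhog Day | 7     
5  | Dune          | 6.2   
6  | Dune          | 5.1   
7  | Up            | 7.3   
8  | Inside Out    | 7.6   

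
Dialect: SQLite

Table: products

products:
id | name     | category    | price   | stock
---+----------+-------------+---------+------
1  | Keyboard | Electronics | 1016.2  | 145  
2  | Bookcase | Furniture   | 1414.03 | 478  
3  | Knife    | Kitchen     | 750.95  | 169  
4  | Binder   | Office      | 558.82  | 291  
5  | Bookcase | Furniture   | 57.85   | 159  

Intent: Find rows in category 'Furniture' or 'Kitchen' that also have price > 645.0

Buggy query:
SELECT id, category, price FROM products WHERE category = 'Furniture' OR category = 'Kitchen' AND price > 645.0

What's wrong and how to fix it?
Bug: Without parentheses, AND is evaluated before OR, so the price filter only applies to the 'Kitchen' branch

Fix: Add parentheses around the OR so the AND applies to both alternatives

Corrected query:
SELECT id, category, price FROM products WHERE (category = 'Furniture' OR category = 'Kitchen') AND price > 645.0

Result:
id | category  | price  
---+-----------+--------
2  | Furniture | 1414.03
3  | Kitchen   | 750.95 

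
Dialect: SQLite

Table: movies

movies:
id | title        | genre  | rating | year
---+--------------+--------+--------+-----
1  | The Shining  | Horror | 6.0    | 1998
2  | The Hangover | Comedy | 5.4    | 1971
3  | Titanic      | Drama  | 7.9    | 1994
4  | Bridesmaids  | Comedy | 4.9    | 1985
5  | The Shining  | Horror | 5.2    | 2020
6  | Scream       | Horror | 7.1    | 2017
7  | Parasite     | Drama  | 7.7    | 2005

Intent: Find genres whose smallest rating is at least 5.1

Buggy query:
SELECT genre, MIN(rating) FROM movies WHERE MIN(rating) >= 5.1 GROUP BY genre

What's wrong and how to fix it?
Bug: MIN() in WHERE is a misuse of aggregate

Fix: Replace WHERE with HAVING after the GROUP BY

Corrected query:
SELECT genre, MIN(rating) FROM movies GROUP BY genre HAVING MIN(rating) >= 5.1

Result:
genre  | MIN(rating)
-------+------------
Drama  | 7.7        
Horror | 5.2        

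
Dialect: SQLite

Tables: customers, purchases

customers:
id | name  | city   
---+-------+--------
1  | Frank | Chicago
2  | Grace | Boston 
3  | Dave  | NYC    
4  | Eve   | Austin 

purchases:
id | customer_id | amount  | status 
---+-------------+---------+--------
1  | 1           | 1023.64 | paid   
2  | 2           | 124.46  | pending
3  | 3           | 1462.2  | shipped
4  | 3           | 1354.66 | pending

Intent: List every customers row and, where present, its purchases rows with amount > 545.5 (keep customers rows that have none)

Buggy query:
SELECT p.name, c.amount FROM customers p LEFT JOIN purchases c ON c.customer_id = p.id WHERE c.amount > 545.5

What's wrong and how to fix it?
Bug: Filtering c.amount in WHERE discards the NULL rows produced by LEFT JOIN, turning it into an inner join

Fix: Move the right-table condition into the ON clause so unmatched parents are kept

Corrected query:
SELECT p.name, c.amount FROM customers p LEFT JOIN purchases c ON c.customer_id = p.id AND c.amount > 545.5

Result:
name  | amount 
------+--------
Frank | 1023.64
Grace | NULL   
Dave  | 1354.66
Dave  | 1462.2 
Eve   | NULL   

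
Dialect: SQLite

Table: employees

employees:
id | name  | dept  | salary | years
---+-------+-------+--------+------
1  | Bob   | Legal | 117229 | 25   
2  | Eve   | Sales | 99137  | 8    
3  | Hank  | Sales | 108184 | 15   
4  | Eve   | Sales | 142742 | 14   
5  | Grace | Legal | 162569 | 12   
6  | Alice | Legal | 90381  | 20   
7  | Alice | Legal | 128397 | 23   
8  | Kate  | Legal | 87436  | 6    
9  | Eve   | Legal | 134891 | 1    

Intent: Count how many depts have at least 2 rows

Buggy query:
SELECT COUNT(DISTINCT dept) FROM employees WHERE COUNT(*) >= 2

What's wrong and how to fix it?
Bug: COUNT(*) cannot appear in WHERE; the per-group count doesn't exist yet

Fix: Use a subquery that GROUPs and filters with HAVING, then count its rows

Corrected query:
SELECT COUNT(*) FROM (SELECT dept FROM employees GROUP BY dept HAVING COUNT(*) >= 2)

Result:
COUNT(*)
--------
2       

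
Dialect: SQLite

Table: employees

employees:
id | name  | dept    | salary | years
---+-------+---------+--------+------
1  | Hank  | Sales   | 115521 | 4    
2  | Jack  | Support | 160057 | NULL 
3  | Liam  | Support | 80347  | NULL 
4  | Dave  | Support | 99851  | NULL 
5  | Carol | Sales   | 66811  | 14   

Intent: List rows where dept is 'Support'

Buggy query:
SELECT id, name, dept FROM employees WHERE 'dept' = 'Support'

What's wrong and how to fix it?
Bug: 'dept' in single quotes is a string literal, not the column; the comparison is literal-vs-literal and never true

Fix: Reference the column as dept without single quotes

Corrected query:
SELECT id, name, dept FROM employees WHERE dept = 'Support'

Result:
id | name | dept   
---+------+--------
2  | Jack | Support
3  | Liam | Support
4  | Dave | Support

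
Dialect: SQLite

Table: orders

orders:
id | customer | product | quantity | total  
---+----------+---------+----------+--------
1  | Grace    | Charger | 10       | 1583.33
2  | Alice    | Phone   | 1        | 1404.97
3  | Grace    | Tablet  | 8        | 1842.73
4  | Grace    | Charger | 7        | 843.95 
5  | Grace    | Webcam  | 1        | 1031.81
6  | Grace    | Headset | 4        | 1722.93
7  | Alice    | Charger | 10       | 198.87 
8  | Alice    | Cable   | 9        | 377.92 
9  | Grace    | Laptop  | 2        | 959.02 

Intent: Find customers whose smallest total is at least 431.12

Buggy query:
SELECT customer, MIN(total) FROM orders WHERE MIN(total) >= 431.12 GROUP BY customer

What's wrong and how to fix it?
Bug: MIN() in WHERE is a misuse of aggregate

Fix: Use HAVING for the per-group MIN condition

Corrected query:
SELECT customer, MIN(total) FROM orders GROUP BY customer HAVING MIN(total) >= 431.12

Result:
customer | MIN(total)
---------+-----------
Grace    | 843.95    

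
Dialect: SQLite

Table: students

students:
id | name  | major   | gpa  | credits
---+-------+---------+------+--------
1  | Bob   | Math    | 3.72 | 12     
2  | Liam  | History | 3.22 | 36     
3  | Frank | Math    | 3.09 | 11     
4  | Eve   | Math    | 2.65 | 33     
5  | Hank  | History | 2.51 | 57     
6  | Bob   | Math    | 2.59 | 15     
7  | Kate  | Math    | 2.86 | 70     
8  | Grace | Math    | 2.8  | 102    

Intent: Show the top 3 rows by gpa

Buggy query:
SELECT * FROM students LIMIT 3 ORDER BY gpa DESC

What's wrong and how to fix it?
Bug: ORDER BY cannot follow LIMIT; LIMIT is the final clause

Fix: Swap the clauses: ORDER BY first, then LIMIT

Corrected query:
SELECT * FROM students ORDER BY gpa DESC LIMIT 3

Result:
id | name  | major   | gpa  | credits
---+-------+---------+------+--------
1  | Bob   | Math    | 3.72 | 12     
2  | Liam  | History | 3.22 | 36     
3  | Frank | Math    | 3.09 | 11     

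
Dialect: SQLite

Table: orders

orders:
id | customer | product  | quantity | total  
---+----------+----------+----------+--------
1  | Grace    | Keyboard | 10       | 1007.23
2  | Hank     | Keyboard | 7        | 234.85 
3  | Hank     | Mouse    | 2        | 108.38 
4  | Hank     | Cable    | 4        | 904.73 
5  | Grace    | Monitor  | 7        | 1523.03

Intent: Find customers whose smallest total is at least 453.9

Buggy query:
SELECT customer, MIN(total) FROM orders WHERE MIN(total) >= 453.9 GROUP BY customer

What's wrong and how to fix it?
Bug: Aggregates like MIN are computed per group after WHERE runs

Fix: Use HAVING for the per-group MIN condition

Corrected query:
SELECT customer, MIN(total) FROM orders GROUP BY customer HAVING MIN(total) >= 453.9

Result:
customer | MIN(total)
---------+-----------
Grace    | 1007.23   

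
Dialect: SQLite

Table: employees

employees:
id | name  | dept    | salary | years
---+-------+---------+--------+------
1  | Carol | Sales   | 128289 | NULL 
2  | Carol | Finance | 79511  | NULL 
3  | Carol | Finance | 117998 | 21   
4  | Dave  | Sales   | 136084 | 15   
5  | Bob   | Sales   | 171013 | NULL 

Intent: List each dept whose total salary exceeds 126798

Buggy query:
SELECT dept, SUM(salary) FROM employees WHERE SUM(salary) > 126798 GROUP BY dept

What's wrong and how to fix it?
Bug: Aggregate functions cannot appear in a WHERE clause

Fix: Use HAVING (which filters groups after aggregation) instead of WHERE

Corrected query:
SELECT dept, SUM(salary) FROM employees GROUP BY dept HAVING SUM(salary) > 126798

Result:
dept    | SUM(salary)
--------+------------
Finance | 197509     
Sales   | 435386     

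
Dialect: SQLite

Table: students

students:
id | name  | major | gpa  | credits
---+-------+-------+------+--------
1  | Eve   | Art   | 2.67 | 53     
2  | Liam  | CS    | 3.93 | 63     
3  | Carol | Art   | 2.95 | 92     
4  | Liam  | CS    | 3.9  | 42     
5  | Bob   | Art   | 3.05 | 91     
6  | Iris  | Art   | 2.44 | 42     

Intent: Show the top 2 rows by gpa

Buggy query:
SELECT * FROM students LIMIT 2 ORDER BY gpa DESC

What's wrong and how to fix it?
Bug: ORDER BY cannot follow LIMIT; LIMIT is the final clause

Fix: Sort with ORDER BY, then apply LIMIT

Corrected query:
SELECT * FROM students ORDER BY gpa DESC LIMIT 2

Result:
id | name | major | gpa  | credits
---+------+-------+------+--------
2  | Liam | CS    | 3.93 | 63     
4  | Liam | CS    | 3.9  | 42     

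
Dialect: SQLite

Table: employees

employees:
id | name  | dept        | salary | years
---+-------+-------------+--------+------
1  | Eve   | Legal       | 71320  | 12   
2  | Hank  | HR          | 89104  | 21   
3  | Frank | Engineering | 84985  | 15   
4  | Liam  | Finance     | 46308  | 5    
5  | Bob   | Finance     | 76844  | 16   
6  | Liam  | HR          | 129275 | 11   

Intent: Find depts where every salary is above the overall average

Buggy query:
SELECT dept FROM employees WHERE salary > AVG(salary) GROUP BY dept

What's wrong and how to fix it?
Bug: WHERE evaluates per row before aggregation, so AVG() is unavailable

Fix: Compute the overall average in a scalar subquery and compare each group's MIN against it in HAVING

Corrected query:
SELECT dept FROM employees GROUP BY dept HAVING MIN(salary) > (SELECT AVG(salary) FROM employees)

Result:
dept       
-----------
Engineering
HR         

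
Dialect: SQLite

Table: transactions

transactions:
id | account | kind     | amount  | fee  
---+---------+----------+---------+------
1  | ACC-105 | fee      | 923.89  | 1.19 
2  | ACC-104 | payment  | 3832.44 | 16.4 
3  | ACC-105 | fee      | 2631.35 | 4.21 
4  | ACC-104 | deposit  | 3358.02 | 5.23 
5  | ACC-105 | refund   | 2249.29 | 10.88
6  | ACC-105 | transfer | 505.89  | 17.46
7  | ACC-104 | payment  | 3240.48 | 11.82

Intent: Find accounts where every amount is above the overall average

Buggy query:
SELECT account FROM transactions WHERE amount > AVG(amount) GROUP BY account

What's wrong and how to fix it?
Bug: AVG() is an aggregate; it can't sit directly in WHERE

Fix: Compute the overall average in a scalar subquery and compare each group's MIN against it in HAVING

Corrected query:
SELECT account FROM transactions GROUP BY account HAVING MIN(amount) > (SELECT AVG(amount) FROM transactions)

Result:
account
-------
ACC-104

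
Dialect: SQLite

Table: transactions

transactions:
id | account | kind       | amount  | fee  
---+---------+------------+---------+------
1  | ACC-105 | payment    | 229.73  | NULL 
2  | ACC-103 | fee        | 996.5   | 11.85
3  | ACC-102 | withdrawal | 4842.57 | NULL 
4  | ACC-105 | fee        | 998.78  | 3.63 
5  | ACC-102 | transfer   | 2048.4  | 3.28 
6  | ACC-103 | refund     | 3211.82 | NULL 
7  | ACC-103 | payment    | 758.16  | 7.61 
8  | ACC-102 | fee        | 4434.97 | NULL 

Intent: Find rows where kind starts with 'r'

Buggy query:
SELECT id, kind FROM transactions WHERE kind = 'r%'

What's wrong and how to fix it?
Bug: Wildcards only work with LIKE; '=' treats '%' as a literal character

Fix: Replace '=' with LIKE so 'r%' is treated as a pattern

Corrected query:
SELECT id, kind FROM transactions WHERE kind LIKE 'r%'

Result:
id | kind  
---+-------
6  | refund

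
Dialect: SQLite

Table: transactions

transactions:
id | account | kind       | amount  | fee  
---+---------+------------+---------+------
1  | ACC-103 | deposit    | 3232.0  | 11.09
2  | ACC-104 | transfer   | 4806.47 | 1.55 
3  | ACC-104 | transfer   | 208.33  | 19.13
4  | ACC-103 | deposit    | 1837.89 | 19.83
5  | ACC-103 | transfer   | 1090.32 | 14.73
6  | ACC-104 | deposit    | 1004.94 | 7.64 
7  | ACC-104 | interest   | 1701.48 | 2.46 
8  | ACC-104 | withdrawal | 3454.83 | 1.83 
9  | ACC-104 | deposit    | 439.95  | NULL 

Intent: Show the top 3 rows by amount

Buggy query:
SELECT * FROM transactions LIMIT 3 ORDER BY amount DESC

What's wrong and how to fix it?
Bug: LIMIT must come after ORDER BY

Fix: Sort with ORDER BY, then apply LIMIT

Corrected query:
SELECT * FROM transactions ORDER BY amount DESC LIMIT 3

Result:
id | account | kind       | amount  | fee  
---+---------+------------+---------+------
2  | ACC-104 | transfer   | 4806.47 | 1.55 
8  | ACC-104 | withdrawal | 3454.83 | 1.83 
1  | ACC-103 | deposit    | 3232    | 11.09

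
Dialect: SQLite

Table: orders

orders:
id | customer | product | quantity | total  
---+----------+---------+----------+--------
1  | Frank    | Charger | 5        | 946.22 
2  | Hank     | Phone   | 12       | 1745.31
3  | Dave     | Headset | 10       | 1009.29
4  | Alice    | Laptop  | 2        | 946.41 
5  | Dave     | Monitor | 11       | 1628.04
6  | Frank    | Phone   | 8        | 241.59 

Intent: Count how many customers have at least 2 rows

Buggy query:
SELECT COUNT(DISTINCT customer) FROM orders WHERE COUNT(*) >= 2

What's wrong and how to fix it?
Bug: COUNT(*) cannot appear in WHERE; the per-group count doesn't exist yet

Fix: Use a subquery that GROUPs and filters with HAVING, then count its rows

Corrected query:
SELECT COUNT(*) FROM (SELECT customer FROM orders GROUP BY customer HAVING COUNT(*) >= 2)

Result:
COUNT(*)
--------
2       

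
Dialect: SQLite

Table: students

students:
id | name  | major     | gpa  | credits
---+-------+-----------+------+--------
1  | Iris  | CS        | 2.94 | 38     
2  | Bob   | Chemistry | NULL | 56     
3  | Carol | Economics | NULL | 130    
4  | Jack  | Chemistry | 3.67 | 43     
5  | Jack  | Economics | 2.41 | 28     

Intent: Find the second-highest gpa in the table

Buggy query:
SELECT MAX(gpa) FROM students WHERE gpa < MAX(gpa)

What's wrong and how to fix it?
Bug: The inner MAX is an aggregate inside WHERE, which is not allowed

Fix: Put the inner MAX in a scalar subquery

Corrected query:
SELECT MAX(gpa) FROM students WHERE gpa < (SELECT MAX(gpa) FROM students)

Result:
MAX(gpa)
--------
2.94    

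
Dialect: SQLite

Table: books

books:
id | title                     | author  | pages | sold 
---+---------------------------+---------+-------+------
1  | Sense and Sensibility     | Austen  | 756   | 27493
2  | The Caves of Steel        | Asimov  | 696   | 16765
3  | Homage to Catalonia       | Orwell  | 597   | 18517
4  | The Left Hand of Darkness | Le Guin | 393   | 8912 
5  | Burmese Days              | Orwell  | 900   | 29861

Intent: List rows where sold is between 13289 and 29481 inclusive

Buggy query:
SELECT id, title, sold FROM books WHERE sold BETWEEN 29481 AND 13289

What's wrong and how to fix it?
Bug: The bounds are reversed; BETWEEN a AND b requires a <= b to match anything

Fix: Swap the bounds so the smaller value comes first

Corrected query:
SELECT id, title, sold FROM books WHERE sold BETWEEN 13289 AND 29481

Result:
id | title                 | sold 
---+-----------------------+------
1  | Sense and Sensibility | 27493
2  | The Caves of Steel    | 16765
3  | Homage to Catalonia   | 18517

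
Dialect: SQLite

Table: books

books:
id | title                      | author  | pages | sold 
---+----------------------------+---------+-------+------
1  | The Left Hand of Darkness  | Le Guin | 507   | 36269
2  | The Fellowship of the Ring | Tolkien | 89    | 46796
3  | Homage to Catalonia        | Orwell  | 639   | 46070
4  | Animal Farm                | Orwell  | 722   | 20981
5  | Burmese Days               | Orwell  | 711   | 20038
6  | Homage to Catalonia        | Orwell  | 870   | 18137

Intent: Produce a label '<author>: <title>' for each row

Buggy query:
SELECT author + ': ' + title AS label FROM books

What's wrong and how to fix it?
Bug: SQLite uses || for string concatenation; + coerces text to numbers (yielding 0)

Fix: Use the || operator for string concatenation

Corrected query:
SELECT author || ': ' || title AS label FROM books

Result:
label                              
-----------------------------------
Le Guin: The Left Hand of Darkness 
Tolkien: The Fellowship of the Ring
Orwell: Homage to Catalonia        
Orwell: Animal Farm                
Orwell: Burmese Days               
Orwell: Homage to Catalonia        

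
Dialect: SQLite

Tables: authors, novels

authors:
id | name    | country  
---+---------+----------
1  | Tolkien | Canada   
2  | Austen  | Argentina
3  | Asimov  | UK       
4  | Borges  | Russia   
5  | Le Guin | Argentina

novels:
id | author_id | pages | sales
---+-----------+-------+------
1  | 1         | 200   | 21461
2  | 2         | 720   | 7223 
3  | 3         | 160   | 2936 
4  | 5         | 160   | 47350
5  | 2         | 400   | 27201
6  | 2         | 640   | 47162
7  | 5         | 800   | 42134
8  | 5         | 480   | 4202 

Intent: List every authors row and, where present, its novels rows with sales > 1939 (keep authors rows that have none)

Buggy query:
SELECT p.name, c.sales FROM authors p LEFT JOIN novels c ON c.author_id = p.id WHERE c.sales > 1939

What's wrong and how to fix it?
Bug: A WHERE condition on the right-hand table after LEFT JOIN drops unmatched parents

Fix: Put 'c.sales > 1939' in the JOIN's ON clause instead of WHERE

Corrected query:
SELECT p.name, c.sales FROM authors p LEFT JOIN novels c ON c.author_id = p.id AND c.sales > 1939

Result:
name    | sales
--------+------
Tolkien | 21461
Austen  | 7223 
Austen  | 27201
Austen  | 47162
Asimov  | 2936 
Borges  | NULL 
Le Guin | 4202 
Le Guin | 42134
Le Guin | 47350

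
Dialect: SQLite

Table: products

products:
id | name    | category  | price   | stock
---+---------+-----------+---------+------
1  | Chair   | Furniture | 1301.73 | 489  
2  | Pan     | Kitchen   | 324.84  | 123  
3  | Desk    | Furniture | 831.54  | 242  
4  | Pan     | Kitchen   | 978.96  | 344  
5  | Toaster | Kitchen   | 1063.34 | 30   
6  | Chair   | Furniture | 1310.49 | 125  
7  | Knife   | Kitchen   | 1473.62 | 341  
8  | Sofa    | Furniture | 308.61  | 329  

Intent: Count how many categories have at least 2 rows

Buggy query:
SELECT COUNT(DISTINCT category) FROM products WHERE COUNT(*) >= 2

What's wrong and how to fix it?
Bug: COUNT(*) cannot appear in WHERE; the per-group count doesn't exist yet

Fix: Group first with HAVING COUNT(*) >= 2, then COUNT the resulting groups

Corrected query:
SELECT COUNT(*) FROM (SELECT category FROM products GROUP BY category HAVING COUNT(*) >= 2)

Result:
COUNT(*)
--------
2       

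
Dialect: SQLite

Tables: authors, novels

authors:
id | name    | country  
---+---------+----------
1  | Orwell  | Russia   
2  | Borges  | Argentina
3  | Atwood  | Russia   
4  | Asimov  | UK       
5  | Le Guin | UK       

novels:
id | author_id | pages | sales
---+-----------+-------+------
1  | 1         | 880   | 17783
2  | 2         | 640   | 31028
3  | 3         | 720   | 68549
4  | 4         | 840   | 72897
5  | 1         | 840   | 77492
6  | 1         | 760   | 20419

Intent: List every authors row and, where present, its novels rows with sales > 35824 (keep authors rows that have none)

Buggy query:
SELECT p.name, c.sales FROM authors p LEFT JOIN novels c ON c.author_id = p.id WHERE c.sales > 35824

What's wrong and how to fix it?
Bug: Filtering c.sales in WHERE discards the NULL rows produced by LEFT JOIN, turning it into an inner join

Fix: Move the right-table condition into the ON clause so unmatched parents are kept

Corrected query:
SELECT p.name, c.sales FROM authors p LEFT JOIN novels c ON c.author_id = p.id AND c.sales > 35824

Result:
name    | sales
--------+------
Orwell  | 77492
Borges  | NULL 
Atwood  | 68549
Asimov  | 72897
Le Guin | NULL 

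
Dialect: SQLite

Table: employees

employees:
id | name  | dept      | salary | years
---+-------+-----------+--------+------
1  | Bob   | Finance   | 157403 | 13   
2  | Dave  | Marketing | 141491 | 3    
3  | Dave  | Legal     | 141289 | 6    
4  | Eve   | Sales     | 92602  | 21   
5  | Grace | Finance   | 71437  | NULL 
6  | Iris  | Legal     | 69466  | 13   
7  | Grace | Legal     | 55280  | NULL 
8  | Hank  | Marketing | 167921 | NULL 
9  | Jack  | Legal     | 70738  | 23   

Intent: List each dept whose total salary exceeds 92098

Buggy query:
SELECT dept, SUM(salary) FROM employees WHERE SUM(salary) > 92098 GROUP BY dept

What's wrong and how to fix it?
Bug: WHERE runs before GROUP BY, so aggregates aren't available there

Fix: Move the aggregate condition to a HAVING clause

Corrected query:
SELECT dept, SUM(salary) FROM employees GROUP BY dept HAVING SUM(salary) > 92098

Result:
dept      | SUM(salary)
----------+------------
Finance   | 228840     
Legal     | 336773     
Marketing | 309412     
Sales     | 92602      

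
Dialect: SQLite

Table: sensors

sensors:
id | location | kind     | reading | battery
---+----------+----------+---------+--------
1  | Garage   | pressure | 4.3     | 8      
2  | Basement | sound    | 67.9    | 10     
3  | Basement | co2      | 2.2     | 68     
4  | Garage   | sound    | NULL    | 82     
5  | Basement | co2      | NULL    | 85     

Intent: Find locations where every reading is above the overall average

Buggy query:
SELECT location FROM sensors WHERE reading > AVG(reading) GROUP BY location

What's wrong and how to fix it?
Bug: WHERE evaluates per row before aggregation, so AVG() is unavailable

Fix: Use a subquery for AVG and a HAVING MIN(...) filter so the condition holds for every row in the group

Corrected query:
SELECT location FROM sensors GROUP BY location HAVING MIN(reading) > (SELECT AVG(reading) FROM sensors)

Result:
(no rows)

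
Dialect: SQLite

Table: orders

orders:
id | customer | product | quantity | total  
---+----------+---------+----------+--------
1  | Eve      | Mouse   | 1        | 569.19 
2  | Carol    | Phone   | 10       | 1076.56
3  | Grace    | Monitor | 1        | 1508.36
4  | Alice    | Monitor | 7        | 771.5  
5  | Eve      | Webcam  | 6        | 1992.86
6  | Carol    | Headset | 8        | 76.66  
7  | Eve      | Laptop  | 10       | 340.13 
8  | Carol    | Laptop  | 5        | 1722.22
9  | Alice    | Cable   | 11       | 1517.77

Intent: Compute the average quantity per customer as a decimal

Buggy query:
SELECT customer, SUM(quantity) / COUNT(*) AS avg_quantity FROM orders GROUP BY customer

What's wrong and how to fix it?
Bug: Both operands are integers, so '/' performs integer division and truncates

Fix: Cast one side to REAL so the division keeps the fractional part

Corrected query:
SELECT customer, SUM(quantity) * 1.0 / COUNT(*) AS avg_quantity FROM orders GROUP BY customer

Result:
customer | avg_quantity
---------+-------------
Alice    | 9           
Carol    | 7.666667    
Eve      | 5.666667    
Grace    | 1           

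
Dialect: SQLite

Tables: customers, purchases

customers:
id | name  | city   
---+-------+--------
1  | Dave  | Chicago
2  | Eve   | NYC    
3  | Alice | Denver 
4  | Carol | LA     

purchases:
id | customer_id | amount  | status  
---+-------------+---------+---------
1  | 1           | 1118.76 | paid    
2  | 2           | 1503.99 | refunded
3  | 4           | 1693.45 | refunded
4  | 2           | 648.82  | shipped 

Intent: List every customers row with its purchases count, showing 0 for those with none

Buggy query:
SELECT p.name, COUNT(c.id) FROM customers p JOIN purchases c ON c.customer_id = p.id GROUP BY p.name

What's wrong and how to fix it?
Bug: An inner join excludes parents with zero children

Fix: Use LEFT JOIN so parents without children still appear (COUNT(c.id) gives 0)

Corrected query:
SELECT p.name, COUNT(c.id) FROM customers p LEFT JOIN purchases c ON c.customer_id = p.id GROUP BY p.name

Result:
name  | COUNT(c.id)
------+------------
Alice | 0          
Carol | 1          
Dave  | 1          
Eve   | 2          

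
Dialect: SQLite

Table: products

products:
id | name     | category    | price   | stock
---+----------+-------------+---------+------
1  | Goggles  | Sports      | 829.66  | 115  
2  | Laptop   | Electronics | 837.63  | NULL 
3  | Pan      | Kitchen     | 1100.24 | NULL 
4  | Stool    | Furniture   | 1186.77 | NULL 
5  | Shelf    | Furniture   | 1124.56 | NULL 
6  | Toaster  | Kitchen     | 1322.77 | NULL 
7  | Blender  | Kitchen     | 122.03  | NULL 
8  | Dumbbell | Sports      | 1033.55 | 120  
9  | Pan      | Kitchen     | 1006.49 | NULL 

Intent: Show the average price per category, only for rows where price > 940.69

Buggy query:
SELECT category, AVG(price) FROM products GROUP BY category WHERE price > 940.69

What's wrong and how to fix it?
Bug: Row-level WHERE must come before GROUP BY in the clause order

Fix: Move the WHERE clause before GROUP BY

Corrected query:
SELECT category, AVG(price) FROM products WHERE price > 940.69 GROUP BY category

Result:
category  | AVG(price) 
----------+------------
Furniture | 1155.665   
Kitchen   | 1143.166667
Sports    | 1033.55    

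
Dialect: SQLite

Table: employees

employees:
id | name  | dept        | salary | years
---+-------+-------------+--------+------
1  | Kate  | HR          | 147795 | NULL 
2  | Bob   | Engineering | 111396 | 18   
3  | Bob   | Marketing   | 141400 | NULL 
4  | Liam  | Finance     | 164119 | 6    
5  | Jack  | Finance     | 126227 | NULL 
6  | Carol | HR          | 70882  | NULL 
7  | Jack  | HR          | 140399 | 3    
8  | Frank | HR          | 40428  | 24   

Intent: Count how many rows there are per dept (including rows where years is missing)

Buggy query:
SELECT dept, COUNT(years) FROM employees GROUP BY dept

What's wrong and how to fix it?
Bug: COUNT(years) skips NULLs, so groups with missing years are undercounted

Fix: Use COUNT(*) to count all rows regardless of NULL

Corrected query:
SELECT dept, COUNT(*) FROM employees GROUP BY dept

Result:
dept        | COUNT(*)
------------+---------
Engineering | 1       
Finance     | 2       
HR          | 4       
Marketing   | 1       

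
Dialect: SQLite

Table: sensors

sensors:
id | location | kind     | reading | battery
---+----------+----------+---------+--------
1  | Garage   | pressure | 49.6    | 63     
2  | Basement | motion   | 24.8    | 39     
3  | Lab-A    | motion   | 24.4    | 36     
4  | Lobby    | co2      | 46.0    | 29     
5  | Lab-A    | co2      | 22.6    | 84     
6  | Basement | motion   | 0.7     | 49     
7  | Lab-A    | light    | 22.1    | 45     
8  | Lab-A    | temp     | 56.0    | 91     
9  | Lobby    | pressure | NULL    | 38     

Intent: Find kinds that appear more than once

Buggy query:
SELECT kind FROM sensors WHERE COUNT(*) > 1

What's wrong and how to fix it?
Bug: WHERE can't reference COUNT(*); aggregates are computed after WHERE

Fix: Group first, then use HAVING for the count condition

Corrected query:
SELECT kind FROM sensors GROUP BY kind HAVING COUNT(*) > 1

Result:
kind    
--------
co2     
motion  
pressure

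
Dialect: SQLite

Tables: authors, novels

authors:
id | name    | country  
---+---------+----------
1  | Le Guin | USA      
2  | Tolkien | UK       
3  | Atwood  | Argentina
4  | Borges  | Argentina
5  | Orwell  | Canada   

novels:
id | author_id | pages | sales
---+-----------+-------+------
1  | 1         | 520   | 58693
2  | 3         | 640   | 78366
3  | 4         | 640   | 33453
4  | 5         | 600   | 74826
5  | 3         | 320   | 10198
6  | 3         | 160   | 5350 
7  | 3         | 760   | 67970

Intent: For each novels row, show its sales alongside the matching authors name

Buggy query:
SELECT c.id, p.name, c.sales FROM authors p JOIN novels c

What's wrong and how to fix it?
Bug: Missing join condition: each novels row is matched to all authors rows instead of just its own

Fix: Specify the join condition linking the foreign key to the parent id

Corrected query:
SELECT c.id, p.name, c.sales FROM authors p JOIN novels c ON c.author_id = p.id

Result:
id | name    | sales
---+---------+------
1  | Le Guin | 58693
2  | Atwood  | 78366
3  | Borges  | 33453
4  | Orwell  | 74826
5  | Atwood  | 10198
6  | Atwood  | 5350 
7  | Atwood  | 67970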